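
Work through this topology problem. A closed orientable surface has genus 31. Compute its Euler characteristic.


For a closed orientable surface of genus g: chi = 2 - 2g.
Here g = 31.
chi = 2 - 2*31 = 2 - 62 = -60

-60


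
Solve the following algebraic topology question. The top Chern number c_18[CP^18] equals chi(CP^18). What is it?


For any closed oriented manifold, <e(TM),[M]> = chi(M).
chi(CP^18) = 18+1 = 19

19


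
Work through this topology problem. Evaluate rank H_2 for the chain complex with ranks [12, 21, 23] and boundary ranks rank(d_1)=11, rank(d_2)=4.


rank H_k = rank(ker d_k) - rank(im d_{k+1}).
rank(ker d_2) = rank(C_2) - rank(d_2) = 23 - 4 = 19.
rank(im d_{2+1}) = 0.
rank H_2 = 19 - 0 = 19

19


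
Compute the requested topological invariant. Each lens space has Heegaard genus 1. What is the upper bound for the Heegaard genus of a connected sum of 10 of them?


Heegaard genus satisfies g(A#B) <= g(A) + g(B).
Each lens space has g = 1.
Upper bound: 10 * 1 = 10

10


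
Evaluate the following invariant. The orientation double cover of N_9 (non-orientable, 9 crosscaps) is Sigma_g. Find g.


chi(N_9) = 2 - 9 = -7.
Double cover: chi(Sigma_g) = 2 * chi(N_9) = 2*(-7) = -14.
2 - 2g = -14, so g = (2 - (-14))/2 = 16/2 = 8

8


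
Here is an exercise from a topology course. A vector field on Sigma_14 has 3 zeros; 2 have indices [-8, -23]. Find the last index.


Poincare-Hopf: sum of indices = chi(M).
chi(Sigma_14) = 2 - 2*14 = -26.
Sum of known indices = -31.
x = chi - (sum known) = -26 - (-31) = 5

5


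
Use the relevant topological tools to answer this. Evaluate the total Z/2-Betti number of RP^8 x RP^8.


dim H^*(RP^n; Z/2) = n+1 (one Z/2 in each degree 0..n).
Total Betti number is multiplicative.
Total = (8+1) * (8+1) = 9 * 9 = 81

81


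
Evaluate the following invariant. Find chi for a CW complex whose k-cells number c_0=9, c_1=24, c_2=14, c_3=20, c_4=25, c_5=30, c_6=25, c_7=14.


chi = sum_k (-1)^k c_k.
= (-1)^0*9 + (-1)^1*24 + (-1)^2*14 + (-1)^3*20 + (-1)^4*25 + (-1)^5*30 + (-1)^6*25 + (-1)^7*14
= (9) + (-24) + (14) + (-20) + (25) + (-30) + (25) + (-14)
= -15

-15


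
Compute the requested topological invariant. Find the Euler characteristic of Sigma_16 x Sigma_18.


chi(Sigma_16) = 2 - 2*16 = -30
chi(Sigma_18) = 2 - 2*18 = -34
chi(product) = (-30) * (-34) = 1020

1020


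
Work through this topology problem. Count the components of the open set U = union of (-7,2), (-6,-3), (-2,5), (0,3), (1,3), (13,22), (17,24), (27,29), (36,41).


Sort and merge overlapping open intervals.
Merged: (-7,5), (13,24), (27,29), (36,41).
Number of components = 4

4


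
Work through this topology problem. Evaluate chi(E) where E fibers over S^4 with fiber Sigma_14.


chi(S^4) = 2 (n even), chi(Sigma_14) = 2 - 2*14 = -26.
chi(E) = 2 * (-26) = -52

-52


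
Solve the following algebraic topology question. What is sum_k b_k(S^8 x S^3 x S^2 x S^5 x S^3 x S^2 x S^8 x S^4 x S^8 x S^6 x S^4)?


Total Betti number is multiplicative under products.
Each S^d (d>=1) has total Betti number 2.
There are 11 sphere factors.
Total = 2^11 = 2048

2048


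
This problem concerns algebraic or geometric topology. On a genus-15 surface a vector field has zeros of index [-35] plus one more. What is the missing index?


Poincare-Hopf: sum of indices = chi(M).
chi(Sigma_15) = 2 - 2*15 = -28.
Sum of known indices = -35.
x = chi - (sum known) = -28 - (-35) = 7

7


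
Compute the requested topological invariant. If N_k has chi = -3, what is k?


chi = 2 - k for closed non-orientable surfaces with k crosscaps.
-3 = 2 - k
k = 2 - (-3) = 5

5


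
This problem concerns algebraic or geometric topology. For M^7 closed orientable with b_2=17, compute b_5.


Poincare duality for closed orientable n-manifolds: b_k = b_{n-k}.
Here n = 7, so b_5 = b_2 = 17

17


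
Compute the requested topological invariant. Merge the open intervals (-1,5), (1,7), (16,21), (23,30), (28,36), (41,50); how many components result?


Sort and merge overlapping open intervals.
Merged: (-1,7), (16,21), (23,36), (41,50).
Number of components = 4

4


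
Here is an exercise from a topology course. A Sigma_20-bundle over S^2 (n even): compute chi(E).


chi(S^2) = 2 (n even), chi(Sigma_20) = 2 - 2*20 = -38.
chi(E) = 2 * (-38) = -76

-76


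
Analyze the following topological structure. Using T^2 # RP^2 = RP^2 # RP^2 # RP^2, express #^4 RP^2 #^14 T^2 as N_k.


Since a >= 1, the sum is non-orientable; each T^2 can be replaced by RP^2 # RP^2 (since T^2#RP^2 = 3RP^2).
Total crosscaps k = 4 + 2*14 = 32.
Check via chi: chi = 4*1 + 14*0 - (4+14-1)*2 = -30 = 2 - k = -30. Consistent.

32


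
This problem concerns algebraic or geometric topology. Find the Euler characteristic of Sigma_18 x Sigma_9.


chi(Sigma_18) = 2 - 2*18 = -34
chi(Sigma_9) = 2 - 2*9 = -16
chi(product) = (-34) * (-16) = 544

544


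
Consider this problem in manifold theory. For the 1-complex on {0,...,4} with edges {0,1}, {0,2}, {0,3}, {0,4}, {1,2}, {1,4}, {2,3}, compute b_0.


Run DFS/union-find over 5 vertices.
V = 5, E = 7.
Number of components = 1

1


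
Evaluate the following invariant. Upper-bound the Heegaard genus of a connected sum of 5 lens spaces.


Heegaard genus satisfies g(A#B) <= g(A) + g(B).
Each lens space has g = 1.
Upper bound: 5 * 1 = 5

5


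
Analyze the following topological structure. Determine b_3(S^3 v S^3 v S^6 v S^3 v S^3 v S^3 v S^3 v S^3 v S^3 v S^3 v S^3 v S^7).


For a wedge of spheres, H_k (k>0) is free on one generator per sphere of dimension k.
Spheres of dimension 3: count = 10.
b_3 = 10

10


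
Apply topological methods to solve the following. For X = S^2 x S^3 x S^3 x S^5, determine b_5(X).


Each S^d has Poincare polynomial 1 + t^d.
The product S^2 x S^3 x S^3 x S^5 has Poincare polynomial prod(1+t^d_i).
Expanding: b_0=1, b_2=1, b_3=2, b_5=3, b_6=1, b_7=1, b_8=3, b_10=2, b_11=1, b_13=1.
b_5 = 3

3


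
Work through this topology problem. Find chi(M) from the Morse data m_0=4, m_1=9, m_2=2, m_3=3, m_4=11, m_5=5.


Morse theory: chi(M) = sum_k (-1)^k m_k where m_k = #(index-k critical points).
= (4) + (-9) + (2) + (-3) + (11) + (-5) = 0

0


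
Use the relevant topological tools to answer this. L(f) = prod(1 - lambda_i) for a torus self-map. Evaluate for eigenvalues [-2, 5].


For a torus self-map: L(f) = det(I - A) where A acts on H_1.
L(f) = (1--2) * (1-5) = 3 * -4 = -12

-12


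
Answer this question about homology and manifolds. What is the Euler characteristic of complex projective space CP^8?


CP^8 has one cell in each even dimension 0, 2, ..., 2*8 (8+1 cells total).
All cells are even-dimensional, so chi = number of cells.
chi = 8 + 1 = 9

9


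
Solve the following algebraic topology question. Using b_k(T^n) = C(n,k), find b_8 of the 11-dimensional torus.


By the Kunneth formula, b_k(T^n) = C(n,k).
b_8(T^11) = C(11,8).
C(11,8) = 11!/(8!*3!) = 165

165


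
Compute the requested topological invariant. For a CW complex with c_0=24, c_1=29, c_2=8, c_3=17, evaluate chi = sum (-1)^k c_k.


chi = sum_k (-1)^k c_k.
= (-1)^0*24 + (-1)^1*29 + (-1)^2*8 + (-1)^3*17
= (24) + (-29) + (8) + (-17)
= -14

-14


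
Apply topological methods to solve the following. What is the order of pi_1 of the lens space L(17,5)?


pi_1(L(p,q)) = Z/pZ for any q coprime to p.
|pi_1(L(17,5))| = 17

17


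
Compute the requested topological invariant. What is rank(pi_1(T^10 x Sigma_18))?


pi_1(A x B) = pi_1(A) x pi_1(B); rank of abelianization = b_1.
b_1(T^10) = 10, b_1(Sigma_18) = 2*18 = 36.
b_1(product) = 10 + 36 = 46

46


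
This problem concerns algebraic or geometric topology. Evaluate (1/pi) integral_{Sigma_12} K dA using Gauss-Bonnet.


Gauss-Bonnet: integral K dA = 2*pi*chi(M).
chi(Sigma_12) = 2 - 2*12 = -22.
(integral K dA)/pi = 2*chi = 2*(-22) = -44

-44


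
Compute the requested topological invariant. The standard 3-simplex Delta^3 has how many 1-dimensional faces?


Delta^3 has 3+1 vertices. A 1-face is a choice of 1+1 vertices.
f_1 = C(3+1, 1+1) = C(4,2) = 6

6


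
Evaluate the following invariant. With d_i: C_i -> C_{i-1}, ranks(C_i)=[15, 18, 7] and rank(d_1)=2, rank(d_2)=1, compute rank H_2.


rank H_k = rank(ker d_k) - rank(im d_{k+1}).
rank(ker d_2) = rank(C_2) - rank(d_2) = 7 - 1 = 6.
rank(im d_{2+1}) = 0.
rank H_2 = 6 - 0 = 6

6


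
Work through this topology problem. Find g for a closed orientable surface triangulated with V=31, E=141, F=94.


chi = V - E + F = 31 - 141 + 94 = -16
For orientable closed surface: chi = 2 - 2g, so g = (2 - chi)/2.
g = (2 - (-16)) / 2 = 18 / 2 = 9

9


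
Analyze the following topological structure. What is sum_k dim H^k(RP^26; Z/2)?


H^k(RP^26; Z/2) = Z/2 for each 0 <= k <= 26.
Total dimension = 26 + 1 = 27

27


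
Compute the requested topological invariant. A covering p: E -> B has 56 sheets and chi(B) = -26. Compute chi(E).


For a finite covering: chi(E) = (number of sheets) * chi(B).
chi(E) = 56 * (-26) = -1456

-1456


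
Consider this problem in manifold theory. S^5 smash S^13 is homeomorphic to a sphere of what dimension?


S^m ^ S^n = S^{m+n}.
k = 5 + 13 = 18

18


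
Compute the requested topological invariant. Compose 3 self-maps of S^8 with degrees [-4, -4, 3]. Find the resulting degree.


Degree is multiplicative: deg(composition) = product of degrees.
= (-4) * (-4) * (3) = 48

48


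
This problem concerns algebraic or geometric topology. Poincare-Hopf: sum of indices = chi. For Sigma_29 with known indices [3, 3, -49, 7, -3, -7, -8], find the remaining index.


Poincare-Hopf: sum of indices = chi(M).
chi(Sigma_29) = 2 - 2*29 = -56.
Sum of known indices = -54.
x = chi - (sum known) = -56 - (-54) = -2

-2


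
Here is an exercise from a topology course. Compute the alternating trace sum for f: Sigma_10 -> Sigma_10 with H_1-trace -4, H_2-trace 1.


L(f) = tr(f_0*) - tr(f_1*) + tr(f_2*).
= 1 - (-4) + (1)
= 6

6


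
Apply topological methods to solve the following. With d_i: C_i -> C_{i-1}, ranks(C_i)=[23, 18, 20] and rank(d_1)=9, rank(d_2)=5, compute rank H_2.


rank H_k = rank(ker d_k) - rank(im d_{k+1}).
rank(ker d_2) = rank(C_2) - rank(d_2) = 20 - 5 = 15.
rank(im d_{2+1}) = 0.
rank H_2 = 15 - 0 = 15

15


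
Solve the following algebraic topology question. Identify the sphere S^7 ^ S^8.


S^m ^ S^n = S^{m+n}.
k = 7 + 8 = 15

15


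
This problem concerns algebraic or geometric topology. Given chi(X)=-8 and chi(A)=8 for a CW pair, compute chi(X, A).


Relative Euler characteristic: chi(X, A) = chi(X) - chi(A).
= -8 - (8) = -16

-16


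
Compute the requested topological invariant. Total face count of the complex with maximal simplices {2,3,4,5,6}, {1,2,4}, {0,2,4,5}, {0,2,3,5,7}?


Each maximal simplex on m vertices has 2^m - 1 nonempty faces.
Take the union (dedupe shared faces).
Total distinct faces = 63

63


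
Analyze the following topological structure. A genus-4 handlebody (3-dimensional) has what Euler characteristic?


A genus-g handlebody deformation retracts to a wedge of g circles.
chi(vee_g S^1) = 1 - g.
chi(H_4) = 1 - 4 = -3

-3


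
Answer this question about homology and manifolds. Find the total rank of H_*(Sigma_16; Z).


For Sigma_16: b_0 = 1, b_1 = 2g = 32, b_2 = 1.
Total = 1 + 32 + 1 = 34

34


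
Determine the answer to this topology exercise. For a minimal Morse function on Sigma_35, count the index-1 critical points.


A perfect Morse function has m_k = b_k.
For Sigma_35: b_0=1, b_1=2g=70, b_2=1.
Saddles m_1 = 2g = 70

70


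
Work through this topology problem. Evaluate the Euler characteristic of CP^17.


CP^17 has one cell in each even dimension 0, 2, ..., 2*17 (17+1 cells total).
All cells are even-dimensional, so chi = number of cells.
chi = 17 + 1 = 18

18


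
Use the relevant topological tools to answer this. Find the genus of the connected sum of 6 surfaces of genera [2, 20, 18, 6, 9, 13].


Genus is additive under connected sum of orientable surfaces.
g = 2 + 20 + 18 + 6 + 9 + 13 = 68

68


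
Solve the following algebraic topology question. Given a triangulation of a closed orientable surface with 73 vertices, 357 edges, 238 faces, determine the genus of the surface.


chi = V - E + F = 73 - 357 + 238 = -46
For orientable closed surface: chi = 2 - 2g, so g = (2 - chi)/2.
g = (2 - (-46)) / 2 = 48 / 2 = 24

24


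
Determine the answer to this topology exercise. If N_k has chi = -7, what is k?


chi = 2 - k for closed non-orientable surfaces with k crosscaps.
-7 = 2 - k
k = 2 - (-7) = 9

9


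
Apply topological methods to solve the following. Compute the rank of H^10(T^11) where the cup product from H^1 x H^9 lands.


Cup product: H^p x H^q -> H^{p+q}; here p+q = 1+9 = 10.
rank H^k(T^n) = C(n,k).
C(11,10) = 11

11


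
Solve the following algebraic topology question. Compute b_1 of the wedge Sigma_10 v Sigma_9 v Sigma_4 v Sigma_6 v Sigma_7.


For a wedge X v Y: reduced H_k(X v Y) = H_k(X) + H_k(Y).
Each Sigma_g contributes b_1 = 2g.
b_1 = 20 + 18 + 8 + 12 + 14 = 72

72


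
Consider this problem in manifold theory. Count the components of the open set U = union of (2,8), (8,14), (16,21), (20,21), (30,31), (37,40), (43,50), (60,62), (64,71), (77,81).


Sort and merge overlapping open intervals.
Merged: (2,8), (8,14), (16,21), (30,31), (37,40), (43,50), (60,62), (64,71), (77,81).
Number of components = 9

9


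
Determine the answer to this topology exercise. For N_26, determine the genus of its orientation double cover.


chi(N_26) = 2 - 26 = -24.
Double cover: chi(Sigma_g) = 2 * chi(N_26) = 2*(-24) = -48.
2 - 2g = -48, so g = (2 - (-48))/2 = 50/2 = 25

25


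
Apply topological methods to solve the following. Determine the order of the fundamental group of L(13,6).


pi_1(L(p,q)) = Z/pZ for any q coprime to p.
|pi_1(L(13,6))| = 13

13


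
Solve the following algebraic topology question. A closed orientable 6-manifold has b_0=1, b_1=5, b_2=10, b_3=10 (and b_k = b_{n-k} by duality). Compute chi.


By Poincare duality b_k = b_{6-k}, so full Betti numbers: b_0=1, b_1=5, b_2=10, b_3=10, b_4=10, b_5=5, b_6=1.
chi = sum (-1)^k b_k = 2

2


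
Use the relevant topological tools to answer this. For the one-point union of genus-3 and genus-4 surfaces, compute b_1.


For a wedge: H_1(A v B) = H_1(A) + H_1(B).
b_1(Sigma_3) = 6, b_1(Sigma_4) = 8.
b_1 = 6 + 8 = 14

14


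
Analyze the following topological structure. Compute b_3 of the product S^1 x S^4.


Each S^d has Poincare polynomial 1 + t^d.
The product S^1 x S^4 has Poincare polynomial prod(1+t^d_i).
Expanding: b_0=1, b_1=1, b_4=1, b_5=1.
b_3 = 0

0


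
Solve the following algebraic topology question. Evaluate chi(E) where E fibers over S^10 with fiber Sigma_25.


chi(S^10) = 2 (n even), chi(Sigma_25) = 2 - 2*25 = -48.
chi(E) = 2 * (-48) = -96

-96


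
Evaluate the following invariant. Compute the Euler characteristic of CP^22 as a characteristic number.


For any closed oriented manifold, <e(TM),[M]> = chi(M).
chi(CP^22) = 22+1 = 23

23


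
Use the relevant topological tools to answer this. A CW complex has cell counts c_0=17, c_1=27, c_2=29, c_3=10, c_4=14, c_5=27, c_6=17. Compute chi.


chi = sum_k (-1)^k c_k.
= (-1)^0*17 + (-1)^1*27 + (-1)^2*29 + (-1)^3*10 + (-1)^4*14 + (-1)^5*27 + (-1)^6*17
= (17) + (-27) + (29) + (-10) + (14) + (-27) + (17)
= 13

13


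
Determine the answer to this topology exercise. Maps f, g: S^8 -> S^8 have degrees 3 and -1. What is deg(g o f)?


Degree is multiplicative under composition: deg(g o f) = deg(g) * deg(f).
= -1 * 3 = -3

-3


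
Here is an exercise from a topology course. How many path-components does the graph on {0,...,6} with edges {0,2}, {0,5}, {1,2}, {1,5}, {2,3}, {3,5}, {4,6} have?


Run DFS/union-find over 7 vertices.
V = 7, E = 7.
Number of components = 2

2


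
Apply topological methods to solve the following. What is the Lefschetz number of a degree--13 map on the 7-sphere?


On S^7: L(f) = tr(f_0*) + (-1)^7 tr(f_7*) = 1 + (-1)^7 * deg(f).
L(f) = 1 + (-1)^7 * -13 = 1 + 13 = 14

14


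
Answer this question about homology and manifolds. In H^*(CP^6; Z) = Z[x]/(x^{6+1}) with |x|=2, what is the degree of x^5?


|x| = 2 in H^*(CP^n).
|x^5| = 5 * |x| = 5 * 2 = 10

10


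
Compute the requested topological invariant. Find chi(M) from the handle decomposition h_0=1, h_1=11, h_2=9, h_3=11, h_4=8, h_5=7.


Handles of index k contribute (-1)^k to chi (same as CW cells).
chi = (1) + (-11) + (9) + (-11) + (8) + (-7) = -11

-11


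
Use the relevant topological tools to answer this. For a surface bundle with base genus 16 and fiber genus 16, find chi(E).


For a fiber bundle F -> E -> B (with CW structure): chi(E) = chi(B) * chi(F).
chi(Sigma_16) = -30, chi(Sigma_16) = -30.
chi(E) = (-30) * (-30) = 900

900


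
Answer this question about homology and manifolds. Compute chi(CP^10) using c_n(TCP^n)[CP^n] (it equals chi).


For any closed oriented manifold, <e(TM),[M]> = chi(M).
chi(CP^10) = 10+1 = 11

11


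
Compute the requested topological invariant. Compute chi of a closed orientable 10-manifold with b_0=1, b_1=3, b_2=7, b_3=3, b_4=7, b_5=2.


By Poincare duality b_k = b_{10-k}, so full Betti numbers: b_0=1, b_1=3, b_2=7, b_3=3, b_4=7, b_5=2, b_6=7, b_7=3, b_8=7, b_9=3, b_10=1.
chi = sum (-1)^k b_k = 16

16


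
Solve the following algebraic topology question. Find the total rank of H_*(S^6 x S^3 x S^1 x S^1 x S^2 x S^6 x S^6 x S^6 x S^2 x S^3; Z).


Total Betti number is multiplicative under products.
Each S^d (d>=1) has total Betti number 2.
There are 10 sphere factors.
Total = 2^10 = 1024

1024


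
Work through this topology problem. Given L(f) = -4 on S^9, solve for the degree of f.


L(f) = 1 + (-1)^9 deg(f) on S^9.
-4 = 1 + (-1)^9 * deg(f)
(-1)^9 * deg(f) = -5
deg(f) = 5

5


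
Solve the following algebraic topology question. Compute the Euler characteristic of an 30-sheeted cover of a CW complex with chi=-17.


For a finite covering: chi(E) = (number of sheets) * chi(B).
chi(E) = 30 * (-17) = -510

-510


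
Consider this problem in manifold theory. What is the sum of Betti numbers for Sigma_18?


For Sigma_18: b_0 = 1, b_1 = 2g = 36, b_2 = 1.
Total = 1 + 36 + 1 = 38

38


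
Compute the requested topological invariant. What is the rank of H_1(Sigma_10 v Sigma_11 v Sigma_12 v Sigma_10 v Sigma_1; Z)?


For a wedge X v Y: reduced H_k(X v Y) = H_k(X) + H_k(Y).
Each Sigma_g contributes b_1 = 2g.
b_1 = 20 + 22 + 24 + 20 + 2 = 88

88


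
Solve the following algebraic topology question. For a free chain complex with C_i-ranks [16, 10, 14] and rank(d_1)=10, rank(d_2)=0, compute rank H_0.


rank H_k = rank(ker d_k) - rank(im d_{k+1}).
rank(ker d_0) = rank(C_0) - rank(d_0) = 16 - 0 = 16.
rank(im d_{0+1}) = 10.
rank H_0 = 16 - 10 = 6

6


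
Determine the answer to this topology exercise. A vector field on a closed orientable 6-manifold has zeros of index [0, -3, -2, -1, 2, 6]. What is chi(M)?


Poincare-Hopf: chi(M) = sum of indices of zeros.
chi = (0) + (-3) + (-2) + (-1) + (2) + (6) = 2

2


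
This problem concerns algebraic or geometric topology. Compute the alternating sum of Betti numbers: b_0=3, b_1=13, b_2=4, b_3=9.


chi = sum_k (-1)^k b_k.
= (3) + (-13) + (4) + (-9)
= -15

-15


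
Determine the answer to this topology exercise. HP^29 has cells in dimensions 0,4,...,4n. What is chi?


HP^29 has one cell in each dimension 0, 4, ..., 4*29 (29+1 cells, all even-dim).
chi = 29 + 1 = 30

30


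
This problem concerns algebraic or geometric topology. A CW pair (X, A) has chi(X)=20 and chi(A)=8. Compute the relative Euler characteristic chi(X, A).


Relative Euler characteristic: chi(X, A) = chi(X) - chi(A).
= 20 - (8) = 12

12


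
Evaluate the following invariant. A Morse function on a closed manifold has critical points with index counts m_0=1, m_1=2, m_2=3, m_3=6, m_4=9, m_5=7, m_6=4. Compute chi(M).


Morse theory: chi(M) = sum_k (-1)^k m_k where m_k = #(index-k critical points).
= (1) + (-2) + (3) + (-6) + (9) + (-7) + (4) = 2

2


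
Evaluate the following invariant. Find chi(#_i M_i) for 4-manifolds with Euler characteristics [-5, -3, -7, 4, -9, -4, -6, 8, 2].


For n-manifolds: chi(A#B) = chi(A) + chi(B) - chi(S^4).
chi(S^4) = 1 + (-1)^4 = 2.
chi(#) = (sum chi_i) - (9-1)*chi(S^4) = -20 - 8*2 = -36

-36


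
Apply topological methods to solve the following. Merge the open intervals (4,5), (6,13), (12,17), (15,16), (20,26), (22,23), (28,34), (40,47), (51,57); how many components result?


Sort and merge overlapping open intervals.
Merged: (4,5), (6,17), (20,26), (28,34), (40,47), (51,57).
Number of components = 6

6


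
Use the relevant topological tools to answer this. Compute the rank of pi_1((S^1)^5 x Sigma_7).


pi_1(A x B) = pi_1(A) x pi_1(B); rank of abelianization = b_1.
b_1(T^5) = 5, b_1(Sigma_7) = 2*7 = 14.
b_1(product) = 5 + 14 = 19

19


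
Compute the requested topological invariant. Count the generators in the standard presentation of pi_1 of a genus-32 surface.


Standard presentation: pi_1(Sigma_g) = <a_1,b_1,...,a_g,b_g | [a_1,b_1]...[a_g,b_g] = 1>.
Number of generators = 2g = 2*32 = 64

64


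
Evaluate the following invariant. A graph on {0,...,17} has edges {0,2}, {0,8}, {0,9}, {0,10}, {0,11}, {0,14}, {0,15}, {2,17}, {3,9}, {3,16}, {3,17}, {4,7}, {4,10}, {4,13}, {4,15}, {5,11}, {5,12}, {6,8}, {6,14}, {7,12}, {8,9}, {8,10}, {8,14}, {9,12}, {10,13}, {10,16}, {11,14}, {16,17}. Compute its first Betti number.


b_1 = E - V + (number of components).
E = 28, V = 18, components = 2.
b_1 = 28 - 18 + 2 = 12

12


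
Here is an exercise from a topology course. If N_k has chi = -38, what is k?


chi = 2 - k for closed non-orientable surfaces with k crosscaps.
-38 = 2 - k
k = 2 - (-38) = 40

40


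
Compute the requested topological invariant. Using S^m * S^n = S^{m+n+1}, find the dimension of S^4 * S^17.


Join of spheres: S^m * S^n = S^{m+n+1}.
dim = 4 + 17 + 1 = 22

22


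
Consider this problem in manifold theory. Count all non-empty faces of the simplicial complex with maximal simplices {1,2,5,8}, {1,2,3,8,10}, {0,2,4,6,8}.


Each maximal simplex on m vertices has 2^m - 1 nonempty faces.
Take the union (dedupe shared faces).
Total distinct faces = 67

67


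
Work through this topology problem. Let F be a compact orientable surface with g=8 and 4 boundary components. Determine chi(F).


For a compact orientable surface with genus g and b boundary components: chi = 2 - 2g - b.
chi = 2 - 2*8 - 4 = 2 - 16 - 4 = -18

-18


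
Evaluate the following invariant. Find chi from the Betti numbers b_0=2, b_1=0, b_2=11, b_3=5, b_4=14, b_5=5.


chi = sum_k (-1)^k b_k.
= (2) + (0) + (11) + (-5) + (14) + (-5)
= 17

17


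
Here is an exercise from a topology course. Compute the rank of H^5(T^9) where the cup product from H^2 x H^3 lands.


Cup product: H^p x H^q -> H^{p+q}; here p+q = 2+3 = 5.
rank H^k(T^n) = C(n,k).
C(9,5) = 126

126


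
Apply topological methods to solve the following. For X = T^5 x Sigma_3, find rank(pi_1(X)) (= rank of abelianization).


pi_1(A x B) = pi_1(A) x pi_1(B); rank of abelianization = b_1.
b_1(T^5) = 5, b_1(Sigma_3) = 2*3 = 6.
b_1(product) = 5 + 6 = 11

11


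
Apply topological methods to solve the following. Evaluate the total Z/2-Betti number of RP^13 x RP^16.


dim H^*(RP^n; Z/2) = n+1 (one Z/2 in each degree 0..n).
Total Betti number is multiplicative.
Total = (13+1) * (16+1) = 14 * 17 = 238

238


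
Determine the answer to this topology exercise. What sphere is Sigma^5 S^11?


Each suspension raises dimension by 1: Sigma S^n = S^{n+1}.
Sigma^5 S^11 = S^{11+5} = S^16

16


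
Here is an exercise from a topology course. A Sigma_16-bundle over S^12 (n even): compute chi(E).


chi(S^12) = 2 (n even), chi(Sigma_16) = 2 - 2*16 = -30.
chi(E) = 2 * (-30) = -60

-60


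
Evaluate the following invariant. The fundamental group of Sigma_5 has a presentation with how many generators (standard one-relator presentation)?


Standard presentation: pi_1(Sigma_g) = <a_1,b_1,...,a_g,b_g | [a_1,b_1]...[a_g,b_g] = 1>.
Number of generators = 2g = 2*5 = 10

10


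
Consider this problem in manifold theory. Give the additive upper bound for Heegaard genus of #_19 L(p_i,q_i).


Heegaard genus satisfies g(A#B) <= g(A) + g(B).
Each lens space has g = 1.
Upper bound: 19 * 1 = 19

19


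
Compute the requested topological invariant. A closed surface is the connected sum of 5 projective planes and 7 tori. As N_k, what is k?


Since a >= 1, the sum is non-orientable; each T^2 can be replaced by RP^2 # RP^2 (since T^2#RP^2 = 3RP^2).
Total crosscaps k = 5 + 2*7 = 19.
Check via chi: chi = 5*1 + 7*0 - (5+7-1)*2 = -17 = 2 - k = -17. Consistent.

19


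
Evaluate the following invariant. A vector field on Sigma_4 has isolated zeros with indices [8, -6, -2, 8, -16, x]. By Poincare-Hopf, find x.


Poincare-Hopf: sum of indices = chi(M).
chi(Sigma_4) = 2 - 2*4 = -6.
Sum of known indices = -8.
x = chi - (sum known) = -6 - (-8) = 2

2


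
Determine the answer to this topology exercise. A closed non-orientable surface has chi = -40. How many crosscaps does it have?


chi = 2 - k for closed non-orientable surfaces with k crosscaps.
-40 = 2 - k
k = 2 - (-40) = 42

42


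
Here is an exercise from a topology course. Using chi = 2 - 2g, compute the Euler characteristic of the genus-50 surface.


For a closed orientable surface of genus g: chi = 2 - 2g.
Here g = 50.
chi = 2 - 2*50 = 2 - 100 = -98

-98


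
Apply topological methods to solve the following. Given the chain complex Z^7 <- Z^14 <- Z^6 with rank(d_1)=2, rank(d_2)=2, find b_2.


rank H_k = rank(ker d_k) - rank(im d_{k+1}).
rank(ker d_2) = rank(C_2) - rank(d_2) = 6 - 2 = 4.
rank(im d_{2+1}) = 0.
rank H_2 = 4 - 0 = 4

4


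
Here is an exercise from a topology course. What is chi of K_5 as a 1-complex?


K_5: V = 5, E = C(5,2) = 10.
chi = V - E = 5 - 10 = -5

-5


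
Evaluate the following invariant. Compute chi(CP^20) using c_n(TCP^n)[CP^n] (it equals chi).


For any closed oriented manifold, <e(TM),[M]> = chi(M).
chi(CP^20) = 20+1 = 21

21


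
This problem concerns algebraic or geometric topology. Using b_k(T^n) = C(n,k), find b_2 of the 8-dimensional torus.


By the Kunneth formula, b_k(T^n) = C(n,k).
b_2(T^8) = C(8,2).
C(8,2) = 8!/(2!*6!) = 28

28


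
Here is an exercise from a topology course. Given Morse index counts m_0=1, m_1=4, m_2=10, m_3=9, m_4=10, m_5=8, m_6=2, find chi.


Morse theory: chi(M) = sum_k (-1)^k m_k where m_k = #(index-k critical points).
= (1) + (-4) + (10) + (-9) + (10) + (-8) + (2) = 2

2


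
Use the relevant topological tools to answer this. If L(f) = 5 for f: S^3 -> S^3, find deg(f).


L(f) = 1 + (-1)^3 deg(f) on S^3.
5 = 1 + (-1)^3 * deg(f)
(-1)^3 * deg(f) = 4
deg(f) = -4

-4


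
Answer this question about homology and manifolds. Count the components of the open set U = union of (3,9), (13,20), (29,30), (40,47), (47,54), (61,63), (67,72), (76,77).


Sort and merge overlapping open intervals.
Merged: (3,9), (13,20), (29,30), (40,47), (47,54), (61,63), (67,72), (76,77).
Number of components = 8

8


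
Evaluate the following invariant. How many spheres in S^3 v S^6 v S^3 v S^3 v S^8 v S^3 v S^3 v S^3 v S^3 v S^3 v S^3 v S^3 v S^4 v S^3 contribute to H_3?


For a wedge of spheres, H_k (k>0) is free on one generator per sphere of dimension k.
Spheres of dimension 3: count = 11.
b_3 = 11

11


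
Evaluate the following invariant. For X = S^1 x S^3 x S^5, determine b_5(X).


Each S^d has Poincare polynomial 1 + t^d.
The product S^1 x S^3 x S^5 has Poincare polynomial prod(1+t^d_i).
Expanding: b_0=1, b_1=1, b_3=1, b_4=1, b_5=1, b_6=1, b_8=1, b_9=1.
b_5 = 1

1


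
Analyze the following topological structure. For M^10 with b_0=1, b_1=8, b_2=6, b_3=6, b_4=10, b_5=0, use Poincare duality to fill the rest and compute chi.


By Poincare duality b_k = b_{10-k}, so full Betti numbers: b_0=1, b_1=8, b_2=6, b_3=6, b_4=10, b_5=0, b_6=10, b_7=6, b_8=6, b_9=8, b_10=1.
chi = sum (-1)^k b_k = 6

6


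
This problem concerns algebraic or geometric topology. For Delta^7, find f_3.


Delta^7 has 7+1 vertices. A 3-face is a choice of 3+1 vertices.
f_3 = C(7+1, 3+1) = C(8,4) = 70

70


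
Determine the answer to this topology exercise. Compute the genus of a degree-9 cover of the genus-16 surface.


For an n-sheeted cover: chi(E) = n * chi(B).
chi(Sigma_16) = 2 - 2*16 = -30.
chi(E) = 9 * (-30) = -270.
genus(E) = (2 - chi(E))/2 = (2 - (-270))/2 = 272/2 = 136

136


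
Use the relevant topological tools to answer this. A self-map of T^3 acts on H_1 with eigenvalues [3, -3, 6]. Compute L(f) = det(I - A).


For a torus self-map: L(f) = det(I - A) where A acts on H_1.
L(f) = (1-3) * (1--3) * (1-6) = -2 * 4 * -5 = 40

40


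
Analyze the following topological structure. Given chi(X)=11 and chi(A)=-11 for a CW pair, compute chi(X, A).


Relative Euler characteristic: chi(X, A) = chi(X) - chi(A).
= 11 - (-11) = 22

22


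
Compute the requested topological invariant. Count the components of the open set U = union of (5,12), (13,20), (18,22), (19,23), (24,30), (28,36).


Sort and merge overlapping open intervals.
Merged: (5,12), (13,23), (24,36).
Number of components = 3

3


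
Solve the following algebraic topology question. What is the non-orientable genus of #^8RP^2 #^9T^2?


Since a >= 1, the sum is non-orientable; each T^2 can be replaced by RP^2 # RP^2 (since T^2#RP^2 = 3RP^2).
Total crosscaps k = 8 + 2*9 = 26.
Check via chi: chi = 8*1 + 9*0 - (8+9-1)*2 = -24 = 2 - k = -24. Consistent.

26


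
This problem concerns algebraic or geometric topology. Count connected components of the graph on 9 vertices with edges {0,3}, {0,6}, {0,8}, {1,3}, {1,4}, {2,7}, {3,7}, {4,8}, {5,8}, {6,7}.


Run DFS/union-find over 9 vertices.
V = 9, E = 10.
Number of components = 1

1


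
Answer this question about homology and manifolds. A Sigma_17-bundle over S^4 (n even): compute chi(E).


chi(S^4) = 2 (n even), chi(Sigma_17) = 2 - 2*17 = -32.
chi(E) = 2 * (-32) = -64

-64


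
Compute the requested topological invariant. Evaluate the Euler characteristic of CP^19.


CP^19 has one cell in each even dimension 0, 2, ..., 2*19 (19+1 cells total).
All cells are even-dimensional, so chi = number of cells.
chi = 19 + 1 = 20

20


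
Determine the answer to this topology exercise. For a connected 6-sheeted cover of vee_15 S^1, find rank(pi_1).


Nielsen-Schreier: an index-n subgroup of F_r is free of rank 1 + n(r-1).
Equivalently: chi(cover) = n*chi(base); chi(vee_r S^1) = 1 - 15 = -14.
chi(E) = 6*(-14) = -84; rank = 1 - chi(E) = 1 - (-84) = 85.
rank = 1 + 6*(15-1) = 1 + 84 = 85

85


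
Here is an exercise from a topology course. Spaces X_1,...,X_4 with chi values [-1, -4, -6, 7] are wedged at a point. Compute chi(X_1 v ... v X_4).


chi(A v B) = chi(A) + chi(B) - 1 (one point identified).
For 4 spaces: chi = (sum chi_i) - (4 - 1).
sum = -4; chi = -4 - 3 = -7

-7


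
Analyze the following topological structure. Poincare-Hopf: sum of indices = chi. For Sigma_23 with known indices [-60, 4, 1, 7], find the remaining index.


Poincare-Hopf: sum of indices = chi(M).
chi(Sigma_23) = 2 - 2*23 = -44.
Sum of known indices = -48.
x = chi - (sum known) = -44 - (-48) = 4

4


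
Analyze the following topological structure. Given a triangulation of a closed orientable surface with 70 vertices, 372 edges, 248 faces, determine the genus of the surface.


chi = V - E + F = 70 - 372 + 248 = -54
For orientable closed surface: chi = 2 - 2g, so g = (2 - chi)/2.
g = (2 - (-54)) / 2 = 56 / 2 = 28

28


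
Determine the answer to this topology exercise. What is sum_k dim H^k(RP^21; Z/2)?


H^k(RP^21; Z/2) = Z/2 for each 0 <= k <= 21.
Total dimension = 21 + 1 = 22

22


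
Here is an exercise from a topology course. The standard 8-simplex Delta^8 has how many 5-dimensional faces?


Delta^8 has 8+1 vertices. A 5-face is a choice of 5+1 vertices.
f_5 = C(8+1, 5+1) = C(9,6) = 84

84


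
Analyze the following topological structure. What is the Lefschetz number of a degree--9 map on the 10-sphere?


On S^10: L(f) = tr(f_0*) + (-1)^10 tr(f_10*) = 1 + (-1)^10 * deg(f).
L(f) = 1 + (-1)^10 * -9 = 1 + -9 = -8

-8


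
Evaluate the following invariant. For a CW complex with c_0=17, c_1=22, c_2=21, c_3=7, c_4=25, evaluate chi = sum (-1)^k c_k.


chi = sum_k (-1)^k c_k.
= (-1)^0*17 + (-1)^1*22 + (-1)^2*21 + (-1)^3*7 + (-1)^4*25
= (17) + (-22) + (21) + (-7) + (25)
= 34

34


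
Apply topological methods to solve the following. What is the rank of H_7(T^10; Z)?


By the Kunneth formula, b_k(T^n) = C(n,k).
b_7(T^10) = C(10,7).
C(10,7) = 10!/(7!*3!) = 120

120


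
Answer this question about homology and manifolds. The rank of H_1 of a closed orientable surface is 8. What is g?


For a closed orientable surface: b_1 = 2g.
8 = 2g
g = 8 / 2 = 4

4


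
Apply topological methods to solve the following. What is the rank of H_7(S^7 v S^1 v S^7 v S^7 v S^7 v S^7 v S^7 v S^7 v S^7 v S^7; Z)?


For a wedge of spheres, H_k (k>0) is free on one generator per sphere of dimension k.
Spheres of dimension 7: count = 9.
b_7 = 9

9


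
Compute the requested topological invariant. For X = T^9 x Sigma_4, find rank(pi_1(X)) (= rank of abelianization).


pi_1(A x B) = pi_1(A) x pi_1(B); rank of abelianization = b_1.
b_1(T^9) = 9, b_1(Sigma_4) = 2*4 = 8.
b_1(product) = 9 + 8 = 17

17


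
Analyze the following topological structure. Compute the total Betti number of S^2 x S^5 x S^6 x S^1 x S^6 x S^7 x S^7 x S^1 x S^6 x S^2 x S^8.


Total Betti number is multiplicative under products.
Each S^d (d>=1) has total Betti number 2.
There are 11 sphere factors.
Total = 2^11 = 2048

2048


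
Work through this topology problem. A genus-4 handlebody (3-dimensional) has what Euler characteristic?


A genus-g handlebody deformation retracts to a wedge of g circles.
chi(vee_g S^1) = 1 - g.
chi(H_4) = 1 - 4 = -3

-3


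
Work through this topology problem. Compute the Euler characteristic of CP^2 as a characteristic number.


For any closed oriented manifold, <e(TM),[M]> = chi(M).
chi(CP^2) = 2+1 = 3

3


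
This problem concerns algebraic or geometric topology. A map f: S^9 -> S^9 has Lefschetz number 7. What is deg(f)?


L(f) = 1 + (-1)^9 deg(f) on S^9.
7 = 1 + (-1)^9 * deg(f)
(-1)^9 * deg(f) = 6
deg(f) = -6

-6


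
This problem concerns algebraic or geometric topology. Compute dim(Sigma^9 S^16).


Each suspension raises dimension by 1: Sigma S^n = S^{n+1}.
Sigma^9 S^16 = S^{16+9} = S^25

25


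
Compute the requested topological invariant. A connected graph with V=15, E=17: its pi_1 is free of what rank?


For a connected graph: rank(pi_1) = b_1 = E - V + 1 = 1 - chi.
chi = V - E = 15 - 17 = -2.
rank = 1 - (-2) = 17 - 15 + 1 = 3

3


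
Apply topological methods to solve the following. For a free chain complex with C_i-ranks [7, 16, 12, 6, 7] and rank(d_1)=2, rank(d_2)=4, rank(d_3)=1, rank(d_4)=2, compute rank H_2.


rank H_k = rank(ker d_k) - rank(im d_{k+1}).
rank(ker d_2) = rank(C_2) - rank(d_2) = 12 - 4 = 8.
rank(im d_{2+1}) = 1.
rank H_2 = 8 - 1 = 7

7


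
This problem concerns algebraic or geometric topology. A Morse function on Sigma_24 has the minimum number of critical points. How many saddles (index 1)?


A perfect Morse function has m_k = b_k.
For Sigma_24: b_0=1, b_1=2g=48, b_2=1.
Saddles m_1 = 2g = 48

48


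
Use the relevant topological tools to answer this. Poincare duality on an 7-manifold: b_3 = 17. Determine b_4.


Poincare duality for closed orientable n-manifolds: b_k = b_{n-k}.
Here n = 7, so b_4 = b_3 = 17

17


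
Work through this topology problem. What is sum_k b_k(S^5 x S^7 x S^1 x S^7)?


Total Betti number is multiplicative under products.
Each S^d (d>=1) has total Betti number 2.
There are 4 sphere factors.
Total = 2^4 = 16

16


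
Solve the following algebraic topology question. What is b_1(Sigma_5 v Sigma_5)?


For a wedge: H_1(A v B) = H_1(A) + H_1(B).
b_1(Sigma_5) = 10, b_1(Sigma_5) = 10.
b_1 = 10 + 10 = 20

20


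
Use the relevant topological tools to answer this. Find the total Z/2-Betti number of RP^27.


H^k(RP^27; Z/2) = Z/2 for each 0 <= k <= 27.
Total dimension = 27 + 1 = 28

28


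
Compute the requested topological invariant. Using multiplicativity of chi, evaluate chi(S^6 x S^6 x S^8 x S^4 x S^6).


chi is multiplicative: chi(X x Y) = chi(X) chi(Y).
Each even-dim sphere has chi = 2. There are 5 factors.
chi = 2^5 = 32

32


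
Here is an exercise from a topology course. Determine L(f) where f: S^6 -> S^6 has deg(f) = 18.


On S^6: L(f) = tr(f_0*) + (-1)^6 tr(f_6*) = 1 + (-1)^6 * deg(f).
L(f) = 1 + (-1)^6 * 18 = 1 + 18 = 19

19


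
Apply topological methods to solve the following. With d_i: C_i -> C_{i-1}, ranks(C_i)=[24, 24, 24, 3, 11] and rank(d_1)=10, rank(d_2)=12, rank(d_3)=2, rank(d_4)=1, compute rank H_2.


rank H_k = rank(ker d_k) - rank(im d_{k+1}).
rank(ker d_2) = rank(C_2) - rank(d_2) = 24 - 12 = 12.
rank(im d_{2+1}) = 2.
rank H_2 = 12 - 2 = 10

10


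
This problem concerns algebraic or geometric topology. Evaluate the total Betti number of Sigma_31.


For Sigma_31: b_0 = 1, b_1 = 2g = 62, b_2 = 1.
Total = 1 + 62 + 1 = 64

64


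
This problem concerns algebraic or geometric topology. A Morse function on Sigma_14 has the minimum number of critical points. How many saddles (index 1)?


A perfect Morse function has m_k = b_k.
For Sigma_14: b_0=1, b_1=2g=28, b_2=1.
Saddles m_1 = 2g = 28

28


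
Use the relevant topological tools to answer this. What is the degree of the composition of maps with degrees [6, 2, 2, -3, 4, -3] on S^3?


Degree is multiplicative: deg(composition) = product of degrees.
= (6) * (2) * (2) * (-3) * (4) * (-3) = 864

864


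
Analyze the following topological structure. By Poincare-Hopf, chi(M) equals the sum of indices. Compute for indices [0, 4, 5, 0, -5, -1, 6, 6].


Poincare-Hopf: chi(M) = sum of indices of zeros.
chi = (0) + (4) + (5) + (0) + (-5) + (-1) + (6) + (6) = 15

15


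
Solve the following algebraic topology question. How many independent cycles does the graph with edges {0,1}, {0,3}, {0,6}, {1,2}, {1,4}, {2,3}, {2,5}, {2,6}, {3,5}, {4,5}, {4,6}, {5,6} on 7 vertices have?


b_1 = E - V + (number of components).
E = 12, V = 7, components = 1.
b_1 = 12 - 7 + 1 = 6

6


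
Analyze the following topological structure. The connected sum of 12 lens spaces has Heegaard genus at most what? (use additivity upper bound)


Heegaard genus satisfies g(A#B) <= g(A) + g(B).
Each lens space has g = 1.
Upper bound: 12 * 1 = 12

12


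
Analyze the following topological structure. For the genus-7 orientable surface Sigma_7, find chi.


For a closed orientable surface of genus g: chi = 2 - 2g.
Here g = 7.
chi = 2 - 2*7 = 2 - 14 = -12

-12


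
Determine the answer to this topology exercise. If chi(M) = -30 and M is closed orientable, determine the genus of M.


chi = 2 - 2g for closed orientable surfaces.
-30 = 2 - 2g
2g = 2 - (-30) = 32
g = 16

16


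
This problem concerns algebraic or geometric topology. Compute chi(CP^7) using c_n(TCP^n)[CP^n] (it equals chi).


For any closed oriented manifold, <e(TM),[M]> = chi(M).
chi(CP^7) = 7+1 = 8

8


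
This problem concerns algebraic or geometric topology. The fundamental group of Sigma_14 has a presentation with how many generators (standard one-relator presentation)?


Standard presentation: pi_1(Sigma_g) = <a_1,b_1,...,a_g,b_g | [a_1,b_1]...[a_g,b_g] = 1>.
Number of generators = 2g = 2*14 = 28

28
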